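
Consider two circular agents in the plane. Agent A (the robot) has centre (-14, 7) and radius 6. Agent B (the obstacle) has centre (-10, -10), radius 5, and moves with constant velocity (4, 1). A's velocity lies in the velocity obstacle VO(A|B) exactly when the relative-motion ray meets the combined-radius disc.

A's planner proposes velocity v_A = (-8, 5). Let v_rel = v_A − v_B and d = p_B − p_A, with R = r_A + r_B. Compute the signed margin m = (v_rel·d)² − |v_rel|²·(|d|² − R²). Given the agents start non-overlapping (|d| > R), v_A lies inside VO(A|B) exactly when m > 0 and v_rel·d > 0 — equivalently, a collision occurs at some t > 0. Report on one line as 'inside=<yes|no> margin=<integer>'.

d = (4, -17),  |d|² = 305;  R = 6+5 = 11,  c = 305−11² = 184
v_rel = (-12, 4),  |v_rel|² = 160;  v_rel·d = (-12)·(4) + (4)·(-17) = -116
160·t² + 232·t + 184 = 0  ⇒  m = (-116)² − 160·184 = -15984
m = -15984 < 0,  v_rel·d = -116 < 0  ⇒  outside

inside=no margin=-15984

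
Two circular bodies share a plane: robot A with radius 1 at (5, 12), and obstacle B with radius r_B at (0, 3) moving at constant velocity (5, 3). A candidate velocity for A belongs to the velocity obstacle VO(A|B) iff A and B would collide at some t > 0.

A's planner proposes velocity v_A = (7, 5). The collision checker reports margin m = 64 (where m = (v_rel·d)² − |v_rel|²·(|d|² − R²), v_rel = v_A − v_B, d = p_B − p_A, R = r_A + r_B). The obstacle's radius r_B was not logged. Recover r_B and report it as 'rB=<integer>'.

m = 64
d = (-5, -9);  v_rel = (2, 2),  |v_rel|² = 8
v_rel×d = (2)·(-9) − (2)·(-5) = -8
since m = R²·8 − (-8)²:  R² = (64 + 64) / 8 = 16
R = √16 = 4  ⇒  r_B = 4 − 1 = 3

rB=3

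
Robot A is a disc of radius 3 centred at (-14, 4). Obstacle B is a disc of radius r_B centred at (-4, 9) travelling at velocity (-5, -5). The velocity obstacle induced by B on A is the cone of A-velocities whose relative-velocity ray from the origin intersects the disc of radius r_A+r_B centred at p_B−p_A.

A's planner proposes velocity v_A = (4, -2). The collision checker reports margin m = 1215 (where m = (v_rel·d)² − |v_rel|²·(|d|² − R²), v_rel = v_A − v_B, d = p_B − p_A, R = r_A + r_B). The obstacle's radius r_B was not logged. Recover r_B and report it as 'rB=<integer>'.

m = 1215
d = (10, 5);  v_rel = (9, 3),  |v_rel|² = 90
v_rel×d = (9)·(5) − (3)·(10) = 15
since m = R²·90 − 15²:  R² = (225 + 1215) / 90 = 16
R = √16 = 4  ⇒  r_B = 4 − 3 = 1

rB=1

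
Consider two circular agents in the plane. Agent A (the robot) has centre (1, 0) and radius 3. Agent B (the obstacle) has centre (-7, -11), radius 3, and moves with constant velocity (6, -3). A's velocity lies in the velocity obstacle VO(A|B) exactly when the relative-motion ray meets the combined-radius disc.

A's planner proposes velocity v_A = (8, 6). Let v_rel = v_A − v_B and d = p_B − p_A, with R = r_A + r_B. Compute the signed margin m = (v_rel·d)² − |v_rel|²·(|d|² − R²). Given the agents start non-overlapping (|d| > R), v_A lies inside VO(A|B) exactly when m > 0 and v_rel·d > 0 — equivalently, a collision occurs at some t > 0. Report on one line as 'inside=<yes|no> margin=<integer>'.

d = (-8, -11),  |d|² = 185;  R = 3+3 = 6,  c = 185−6² = 149
v_rel = (2, 9),  |v_rel|² = 85;  v_rel·d = (2)·(-8) + (9)·(-11) = -115
85·t² + 230·t + 149 = 0  ⇒  m = (-115)² − 85·149 = 560
m = 560 > 0,  v_rel·d = -115 < 0  ⇒  outside

inside=no margin=560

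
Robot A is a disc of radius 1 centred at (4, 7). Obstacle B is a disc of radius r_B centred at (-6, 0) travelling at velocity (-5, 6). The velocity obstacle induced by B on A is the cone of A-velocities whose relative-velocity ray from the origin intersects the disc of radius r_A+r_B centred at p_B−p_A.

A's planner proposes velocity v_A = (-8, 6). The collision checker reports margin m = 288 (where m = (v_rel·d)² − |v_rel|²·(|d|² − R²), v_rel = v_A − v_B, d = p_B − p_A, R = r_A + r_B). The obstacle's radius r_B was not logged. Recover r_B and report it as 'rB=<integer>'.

m = 288
d = (-10, -7);  v_rel = (-3, 0),  |v_rel|² = 9
v_rel×d = (-3)·(-7) − (0)·(-10) = 21
since m = R²·9 − 21²:  R² = (441 + 288) / 9 = 81
R = √81 = 9  ⇒  r_B = 9 − 1 = 8

rB=8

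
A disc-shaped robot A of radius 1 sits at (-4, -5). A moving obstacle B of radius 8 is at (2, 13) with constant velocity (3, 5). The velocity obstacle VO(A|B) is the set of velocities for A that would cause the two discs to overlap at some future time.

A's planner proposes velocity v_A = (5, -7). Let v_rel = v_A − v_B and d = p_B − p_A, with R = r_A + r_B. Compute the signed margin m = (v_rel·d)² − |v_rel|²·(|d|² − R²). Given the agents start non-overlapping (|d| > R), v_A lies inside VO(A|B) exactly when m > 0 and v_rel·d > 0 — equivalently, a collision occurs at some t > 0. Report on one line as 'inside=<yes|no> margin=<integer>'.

d = (6, 18),  |d|² = 360;  R = 1+8 = 9,  c = 360−9² = 279
v_rel = (2, -12),  |v_rel|² = 148;  v_rel·d = (2)·(6) + (-12)·(18) = -204
148·t² + 408·t + 279 = 0  ⇒  m = (-204)² − 148·279 = 324
m = 324 > 0,  v_rel·d = -204 < 0  ⇒  outside

inside=no margin=324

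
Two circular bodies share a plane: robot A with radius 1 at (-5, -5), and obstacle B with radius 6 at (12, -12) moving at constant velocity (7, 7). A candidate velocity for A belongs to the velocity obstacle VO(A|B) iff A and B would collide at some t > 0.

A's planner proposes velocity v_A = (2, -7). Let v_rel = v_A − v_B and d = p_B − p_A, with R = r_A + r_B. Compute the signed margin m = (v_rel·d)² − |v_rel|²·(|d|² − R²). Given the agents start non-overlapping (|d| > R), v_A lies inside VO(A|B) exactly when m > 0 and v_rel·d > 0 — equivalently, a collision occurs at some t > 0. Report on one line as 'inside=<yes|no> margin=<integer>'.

d = (17, -7),  |d|² = 338;  R = 1+6 = 7,  c = 338−7² = 289
v_rel = (-5, -14),  |v_rel|² = 221;  v_rel·d = (-5)·(17) + (-14)·(-7) = 13
221·t² − 26·t + 289 = 0  ⇒  m = 13² − 221·289 = -63700
m = -63700 < 0,  v_rel·d = 13 > 0  ⇒  outside

inside=no margin=-63700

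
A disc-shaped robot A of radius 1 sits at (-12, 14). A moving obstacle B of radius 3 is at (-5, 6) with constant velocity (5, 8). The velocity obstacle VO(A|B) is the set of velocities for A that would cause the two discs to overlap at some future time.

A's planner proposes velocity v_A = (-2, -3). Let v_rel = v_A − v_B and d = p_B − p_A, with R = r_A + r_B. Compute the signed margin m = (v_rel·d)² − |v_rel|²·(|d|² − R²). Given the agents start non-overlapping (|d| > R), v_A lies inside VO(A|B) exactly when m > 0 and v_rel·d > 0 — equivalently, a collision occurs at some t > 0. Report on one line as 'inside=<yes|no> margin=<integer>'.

d = (7, -8),  |d|² = 113;  R = 1+3 = 4,  c = 113−4² = 97
v_rel = (-7, -11),  |v_rel|² = 170;  v_rel·d = (-7)·(7) + (-11)·(-8) = 39
170·t² − 78·t + 97 = 0  ⇒  m = 39² − 170·97 = -14969
m = -14969 < 0,  v_rel·d = 39 > 0  ⇒  outside

inside=no margin=-14969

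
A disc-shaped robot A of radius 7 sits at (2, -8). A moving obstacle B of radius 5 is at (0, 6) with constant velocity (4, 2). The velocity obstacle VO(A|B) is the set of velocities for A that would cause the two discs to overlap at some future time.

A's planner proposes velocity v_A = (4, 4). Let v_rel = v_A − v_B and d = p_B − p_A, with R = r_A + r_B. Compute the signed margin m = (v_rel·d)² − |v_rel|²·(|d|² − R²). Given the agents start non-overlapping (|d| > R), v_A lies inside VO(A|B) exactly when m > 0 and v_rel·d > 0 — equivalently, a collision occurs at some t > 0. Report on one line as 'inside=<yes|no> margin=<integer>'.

d = (-2, 14),  |d|² = 200;  R = 7+5 = 12,  c = 200−12² = 56
v_rel = (0, 2),  |v_rel|² = 4;  v_rel·d = (0)·(-2) + (2)·(14) = 28
4·t² − 56·t + 56 = 0  ⇒  m = 28² − 4·56 = 560
m = 560 > 0,  v_rel·d = 28 > 0  ⇒  inside

inside=yes margin=560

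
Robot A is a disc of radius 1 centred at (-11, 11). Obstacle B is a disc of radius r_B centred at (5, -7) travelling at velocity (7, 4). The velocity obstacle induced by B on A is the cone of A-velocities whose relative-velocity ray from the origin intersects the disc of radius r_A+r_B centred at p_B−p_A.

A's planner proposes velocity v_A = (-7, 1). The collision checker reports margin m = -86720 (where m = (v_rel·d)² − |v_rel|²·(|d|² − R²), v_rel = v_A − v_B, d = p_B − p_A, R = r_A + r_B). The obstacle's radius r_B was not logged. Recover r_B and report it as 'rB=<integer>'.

m = -86720
d = (16, -18);  v_rel = (-14, -3),  |v_rel|² = 205
v_rel×d = (-14)·(-18) − (-3)·(16) = 300
since m = R²·205 − 300²:  R² = (90000 + -86720) / 205 = 16
R = √16 = 4  ⇒  r_B = 4 − 1 = 3

rB=3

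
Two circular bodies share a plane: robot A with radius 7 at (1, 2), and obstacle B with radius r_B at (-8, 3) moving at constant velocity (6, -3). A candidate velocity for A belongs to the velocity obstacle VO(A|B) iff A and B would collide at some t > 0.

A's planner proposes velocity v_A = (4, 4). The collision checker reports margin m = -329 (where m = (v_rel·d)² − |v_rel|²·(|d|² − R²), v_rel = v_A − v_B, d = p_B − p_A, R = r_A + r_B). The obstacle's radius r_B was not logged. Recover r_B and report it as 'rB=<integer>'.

m = -329
d = (-9, 1);  v_rel = (-2, 7),  |v_rel|² = 53
v_rel×d = (-2)·(1) − (7)·(-9) = 61
since m = R²·53 − 61²:  R² = (3721 + -329) / 53 = 64
R = √64 = 8  ⇒  r_B = 8 − 7 = 1

rB=1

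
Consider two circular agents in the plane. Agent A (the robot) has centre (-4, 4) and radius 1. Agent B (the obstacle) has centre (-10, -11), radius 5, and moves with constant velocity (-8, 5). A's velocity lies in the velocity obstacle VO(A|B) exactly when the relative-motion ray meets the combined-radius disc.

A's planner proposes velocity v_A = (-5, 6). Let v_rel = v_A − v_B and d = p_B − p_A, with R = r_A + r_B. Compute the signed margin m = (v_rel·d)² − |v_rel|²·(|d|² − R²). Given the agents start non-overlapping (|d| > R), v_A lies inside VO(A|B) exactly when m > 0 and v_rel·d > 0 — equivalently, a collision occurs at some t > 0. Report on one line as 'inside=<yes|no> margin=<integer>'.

d = (-6, -15),  |d|² = 261;  R = 1+5 = 6,  c = 261−6² = 225
v_rel = (3, 1),  |v_rel|² = 10;  v_rel·d = (3)·(-6) + (1)·(-15) = -33
10·t² + 66·t + 225 = 0  ⇒  m = (-33)² − 10·225 = -1161
m = -1161 < 0,  v_rel·d = -33 < 0  ⇒  outside

inside=no margin=-1161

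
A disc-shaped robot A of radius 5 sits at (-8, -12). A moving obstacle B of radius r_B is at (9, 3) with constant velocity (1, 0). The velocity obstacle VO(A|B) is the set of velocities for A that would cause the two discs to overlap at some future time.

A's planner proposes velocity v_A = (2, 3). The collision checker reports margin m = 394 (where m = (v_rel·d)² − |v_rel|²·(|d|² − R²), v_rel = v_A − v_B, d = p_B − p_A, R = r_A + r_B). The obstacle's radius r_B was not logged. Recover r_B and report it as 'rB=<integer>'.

m = 394
d = (17, 15);  v_rel = (1, 3),  |v_rel|² = 10
v_rel×d = (1)·(15) − (3)·(17) = -36
since m = R²·10 − (-36)²:  R² = (1296 + 394) / 10 = 169
R = √169 = 13  ⇒  r_B = 13 − 5 = 8

rB=8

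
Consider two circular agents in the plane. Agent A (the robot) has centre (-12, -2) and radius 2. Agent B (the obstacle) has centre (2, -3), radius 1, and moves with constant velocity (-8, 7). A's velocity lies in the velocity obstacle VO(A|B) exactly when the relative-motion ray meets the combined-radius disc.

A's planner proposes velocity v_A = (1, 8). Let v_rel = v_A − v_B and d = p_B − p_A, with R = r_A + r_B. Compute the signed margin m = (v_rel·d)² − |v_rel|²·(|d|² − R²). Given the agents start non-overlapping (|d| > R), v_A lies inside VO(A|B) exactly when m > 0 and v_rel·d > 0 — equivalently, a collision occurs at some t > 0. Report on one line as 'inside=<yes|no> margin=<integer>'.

d = (14, -1),  |d|² = 197;  R = 2+1 = 3,  c = 197−3² = 188
v_rel = (9, 1),  |v_rel|² = 82;  v_rel·d = (9)·(14) + (1)·(-1) = 125
82·t² − 250·t + 188 = 0  ⇒  m = 125² − 82·188 = 209
m = 209 > 0,  v_rel·d = 125 > 0  ⇒  inside

inside=yes margin=209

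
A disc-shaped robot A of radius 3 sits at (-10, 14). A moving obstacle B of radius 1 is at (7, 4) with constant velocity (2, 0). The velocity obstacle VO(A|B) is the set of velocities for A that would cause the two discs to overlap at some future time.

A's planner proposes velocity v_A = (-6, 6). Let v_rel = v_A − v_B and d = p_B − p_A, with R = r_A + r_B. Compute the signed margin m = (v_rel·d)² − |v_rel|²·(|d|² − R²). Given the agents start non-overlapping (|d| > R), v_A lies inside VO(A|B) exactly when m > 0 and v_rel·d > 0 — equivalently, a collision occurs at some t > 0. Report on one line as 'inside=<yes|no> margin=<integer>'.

d = (17, -10),  |d|² = 389;  R = 3+1 = 4,  c = 389−4² = 373
v_rel = (-8, 6),  |v_rel|² = 100;  v_rel·d = (-8)·(17) + (6)·(-10) = -196
100·t² + 392·t + 373 = 0  ⇒  m = (-196)² − 100·373 = 1116
m = 1116 > 0,  v_rel·d = -196 < 0  ⇒  outside

inside=no margin=1116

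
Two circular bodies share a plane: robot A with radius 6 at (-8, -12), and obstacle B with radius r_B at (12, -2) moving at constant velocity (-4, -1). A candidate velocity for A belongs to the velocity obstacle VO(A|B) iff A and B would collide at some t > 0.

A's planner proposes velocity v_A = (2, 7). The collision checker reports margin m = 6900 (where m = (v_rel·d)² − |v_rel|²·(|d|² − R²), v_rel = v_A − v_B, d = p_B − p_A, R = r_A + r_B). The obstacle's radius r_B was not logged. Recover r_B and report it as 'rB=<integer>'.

m = 6900
d = (20, 10);  v_rel = (6, 8),  |v_rel|² = 100
v_rel×d = (6)·(10) − (8)·(20) = -100
since m = R²·100 − (-100)²:  R² = (10000 + 6900) / 100 = 169
R = √169 = 13  ⇒  r_B = 13 − 6 = 7

rB=7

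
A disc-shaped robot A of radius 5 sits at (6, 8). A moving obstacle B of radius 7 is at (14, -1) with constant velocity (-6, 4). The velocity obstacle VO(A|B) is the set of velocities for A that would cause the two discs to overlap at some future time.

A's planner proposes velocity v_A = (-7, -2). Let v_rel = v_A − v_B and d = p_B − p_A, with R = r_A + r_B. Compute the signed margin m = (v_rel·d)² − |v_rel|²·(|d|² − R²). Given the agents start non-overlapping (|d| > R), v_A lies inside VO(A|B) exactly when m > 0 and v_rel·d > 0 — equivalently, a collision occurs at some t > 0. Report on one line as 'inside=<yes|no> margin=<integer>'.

d = (8, -9),  |d|² = 145;  R = 5+7 = 12,  c = 145−12² = 1
v_rel = (-1, -6),  |v_rel|² = 37;  v_rel·d = (-1)·(8) + (-6)·(-9) = 46
37·t² − 92·t + 1 = 0  ⇒  m = 46² − 37·1 = 2079
m = 2079 > 0,  v_rel·d = 46 > 0  ⇒  inside

inside=yes margin=2079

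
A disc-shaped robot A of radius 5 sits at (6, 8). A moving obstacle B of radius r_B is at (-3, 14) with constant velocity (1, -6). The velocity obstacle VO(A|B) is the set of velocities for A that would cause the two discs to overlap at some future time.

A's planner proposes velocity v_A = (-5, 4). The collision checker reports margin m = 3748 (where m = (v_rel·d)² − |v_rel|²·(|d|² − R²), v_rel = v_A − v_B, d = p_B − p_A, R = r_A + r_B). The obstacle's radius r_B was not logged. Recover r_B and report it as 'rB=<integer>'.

m = 3748
d = (-9, 6);  v_rel = (-6, 10),  |v_rel|² = 136
v_rel×d = (-6)·(6) − (10)·(-9) = 54
since m = R²·136 − 54²:  R² = (2916 + 3748) / 136 = 49
R = √49 = 7  ⇒  r_B = 7 − 5 = 2

rB=2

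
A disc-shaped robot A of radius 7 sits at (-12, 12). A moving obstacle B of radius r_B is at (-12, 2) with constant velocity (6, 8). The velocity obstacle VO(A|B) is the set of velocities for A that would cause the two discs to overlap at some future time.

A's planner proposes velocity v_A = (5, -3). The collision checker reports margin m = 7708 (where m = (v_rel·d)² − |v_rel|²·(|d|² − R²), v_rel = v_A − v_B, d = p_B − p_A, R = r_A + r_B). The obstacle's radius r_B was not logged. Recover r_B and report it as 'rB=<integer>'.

m = 7708
d = (0, -10);  v_rel = (-1, -11),  |v_rel|² = 122
v_rel×d = (-1)·(-10) − (-11)·(0) = 10
since m = R²·122 − 10²:  R² = (100 + 7708) / 122 = 64
R = √64 = 8  ⇒  r_B = 8 − 7 = 1

rB=1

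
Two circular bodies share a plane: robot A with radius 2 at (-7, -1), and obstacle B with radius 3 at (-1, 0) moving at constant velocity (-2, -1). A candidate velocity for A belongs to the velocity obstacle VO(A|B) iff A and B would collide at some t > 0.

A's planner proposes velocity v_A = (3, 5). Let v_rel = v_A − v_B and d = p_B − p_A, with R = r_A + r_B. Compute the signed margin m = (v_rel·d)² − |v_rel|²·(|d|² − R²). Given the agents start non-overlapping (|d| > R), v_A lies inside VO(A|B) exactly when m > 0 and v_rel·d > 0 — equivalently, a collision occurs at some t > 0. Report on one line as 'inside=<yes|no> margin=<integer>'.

d = (6, 1),  |d|² = 37;  R = 2+3 = 5,  c = 37−5² = 12
v_rel = (5, 6),  |v_rel|² = 61;  v_rel·d = (5)·(6) + (6)·(1) = 36
61·t² − 72·t + 12 = 0  ⇒  m = 36² − 61·12 = 564
m = 564 > 0,  v_rel·d = 36 > 0  ⇒  inside

inside=yes margin=564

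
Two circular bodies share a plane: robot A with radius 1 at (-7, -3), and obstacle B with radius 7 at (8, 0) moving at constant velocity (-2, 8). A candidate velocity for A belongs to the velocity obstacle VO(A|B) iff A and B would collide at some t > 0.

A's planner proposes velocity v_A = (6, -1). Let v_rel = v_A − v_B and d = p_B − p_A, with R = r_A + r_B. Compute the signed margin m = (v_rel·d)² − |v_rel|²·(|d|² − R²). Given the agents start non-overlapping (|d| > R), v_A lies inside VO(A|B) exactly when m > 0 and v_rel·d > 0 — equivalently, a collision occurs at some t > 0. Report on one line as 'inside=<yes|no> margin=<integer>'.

d = (15, 3),  |d|² = 234;  R = 1+7 = 8,  c = 234−8² = 170
v_rel = (8, -9),  |v_rel|² = 145;  v_rel·d = (8)·(15) + (-9)·(3) = 93
145·t² − 186·t + 170 = 0  ⇒  m = 93² − 145·170 = -16001
m = -16001 < 0,  v_rel·d = 93 > 0  ⇒  outside

inside=no margin=-16001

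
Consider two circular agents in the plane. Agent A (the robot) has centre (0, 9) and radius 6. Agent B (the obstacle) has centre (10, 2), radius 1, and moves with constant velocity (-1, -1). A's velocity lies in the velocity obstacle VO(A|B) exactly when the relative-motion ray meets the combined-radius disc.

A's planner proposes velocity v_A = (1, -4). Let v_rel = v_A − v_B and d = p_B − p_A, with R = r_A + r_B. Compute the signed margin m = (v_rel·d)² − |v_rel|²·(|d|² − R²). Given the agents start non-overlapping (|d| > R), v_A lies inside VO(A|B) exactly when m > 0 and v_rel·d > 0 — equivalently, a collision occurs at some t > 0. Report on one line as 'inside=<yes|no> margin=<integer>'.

d = (10, -7),  |d|² = 149;  R = 6+1 = 7,  c = 149−7² = 100
v_rel = (2, -3),  |v_rel|² = 13;  v_rel·d = (2)·(10) + (-3)·(-7) = 41
13·t² − 82·t + 100 = 0  ⇒  m = 41² − 13·100 = 381
m = 381 > 0,  v_rel·d = 41 > 0  ⇒  inside

inside=yes margin=381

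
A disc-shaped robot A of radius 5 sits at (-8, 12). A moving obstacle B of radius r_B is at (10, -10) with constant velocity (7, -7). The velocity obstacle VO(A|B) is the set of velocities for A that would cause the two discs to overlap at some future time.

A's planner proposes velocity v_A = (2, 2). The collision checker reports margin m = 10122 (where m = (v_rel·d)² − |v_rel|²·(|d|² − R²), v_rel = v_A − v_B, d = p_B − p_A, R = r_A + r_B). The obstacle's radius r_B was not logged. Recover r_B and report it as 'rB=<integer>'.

m = 10122
d = (18, -22);  v_rel = (-5, 9),  |v_rel|² = 106
v_rel×d = (-5)·(-22) − (9)·(18) = -52
since m = R²·106 − (-52)²:  R² = (2704 + 10122) / 106 = 121
R = √121 = 11  ⇒  r_B = 11 − 5 = 6

rB=6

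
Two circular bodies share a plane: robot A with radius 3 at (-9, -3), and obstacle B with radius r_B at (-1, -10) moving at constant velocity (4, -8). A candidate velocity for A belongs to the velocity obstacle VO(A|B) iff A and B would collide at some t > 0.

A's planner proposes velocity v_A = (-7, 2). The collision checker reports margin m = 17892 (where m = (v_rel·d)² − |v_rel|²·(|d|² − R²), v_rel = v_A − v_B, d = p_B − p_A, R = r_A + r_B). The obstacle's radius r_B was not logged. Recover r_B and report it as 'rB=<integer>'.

m = 17892
d = (8, -7);  v_rel = (-11, 10),  |v_rel|² = 221
v_rel×d = (-11)·(-7) − (10)·(8) = -3
since m = R²·221 − (-3)²:  R² = (9 + 17892) / 221 = 81
R = √81 = 9  ⇒  r_B = 9 − 3 = 6

rB=6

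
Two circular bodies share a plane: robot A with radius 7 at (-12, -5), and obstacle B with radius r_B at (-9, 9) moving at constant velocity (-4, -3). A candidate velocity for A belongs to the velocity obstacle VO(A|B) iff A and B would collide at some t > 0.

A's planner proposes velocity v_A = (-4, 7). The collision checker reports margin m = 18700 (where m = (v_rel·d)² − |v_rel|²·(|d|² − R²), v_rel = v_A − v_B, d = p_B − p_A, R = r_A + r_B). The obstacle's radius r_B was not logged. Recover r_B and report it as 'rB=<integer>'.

m = 18700
d = (3, 14);  v_rel = (0, 10),  |v_rel|² = 100
v_rel×d = (0)·(14) − (10)·(3) = -30
since m = R²·100 − (-30)²:  R² = (900 + 18700) / 100 = 196
R = √196 = 14  ⇒  r_B = 14 − 7 = 7

rB=7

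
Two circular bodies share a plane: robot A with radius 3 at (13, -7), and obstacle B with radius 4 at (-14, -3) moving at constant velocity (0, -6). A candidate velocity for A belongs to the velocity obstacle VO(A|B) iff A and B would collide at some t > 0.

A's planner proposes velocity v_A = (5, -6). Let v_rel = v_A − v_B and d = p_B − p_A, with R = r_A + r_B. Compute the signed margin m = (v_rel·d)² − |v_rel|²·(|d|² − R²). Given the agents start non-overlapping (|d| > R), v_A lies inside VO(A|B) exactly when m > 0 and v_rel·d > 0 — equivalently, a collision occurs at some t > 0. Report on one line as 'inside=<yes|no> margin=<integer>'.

d = (-27, 4),  |d|² = 745;  R = 3+4 = 7,  c = 745−7² = 696
v_rel = (5, 0),  |v_rel|² = 25;  v_rel·d = (5)·(-27) + (0)·(4) = -135
25·t² + 270·t + 696 = 0  ⇒  m = (-135)² − 25·696 = 825
m = 825 > 0,  v_rel·d = -135 < 0  ⇒  outside

inside=no margin=825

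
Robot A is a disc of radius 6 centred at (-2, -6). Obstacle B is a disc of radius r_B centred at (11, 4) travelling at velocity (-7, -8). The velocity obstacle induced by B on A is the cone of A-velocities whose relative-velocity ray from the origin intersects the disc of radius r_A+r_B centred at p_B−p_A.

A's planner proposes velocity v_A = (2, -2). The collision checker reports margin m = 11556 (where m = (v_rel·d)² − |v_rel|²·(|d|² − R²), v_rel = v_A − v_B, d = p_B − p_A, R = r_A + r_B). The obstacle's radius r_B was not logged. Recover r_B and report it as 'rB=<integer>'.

m = 11556
d = (13, 10);  v_rel = (9, 6),  |v_rel|² = 117
v_rel×d = (9)·(10) − (6)·(13) = 12
since m = R²·117 − 12²:  R² = (144 + 11556) / 117 = 100
R = √100 = 10  ⇒  r_B = 10 − 6 = 4

rB=4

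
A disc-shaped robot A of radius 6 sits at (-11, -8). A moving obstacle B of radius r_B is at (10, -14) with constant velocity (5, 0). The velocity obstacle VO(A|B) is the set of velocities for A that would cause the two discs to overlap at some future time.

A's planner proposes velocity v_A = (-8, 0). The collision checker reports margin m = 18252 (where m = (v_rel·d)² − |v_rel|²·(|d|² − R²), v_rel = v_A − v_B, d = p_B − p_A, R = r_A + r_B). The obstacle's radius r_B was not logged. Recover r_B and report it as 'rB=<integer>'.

m = 18252
d = (21, -6);  v_rel = (-13, 0),  |v_rel|² = 169
v_rel×d = (-13)·(-6) − (0)·(21) = 78
since m = R²·169 − 78²:  R² = (6084 + 18252) / 169 = 144
R = √144 = 12  ⇒  r_B = 12 − 6 = 6

rB=6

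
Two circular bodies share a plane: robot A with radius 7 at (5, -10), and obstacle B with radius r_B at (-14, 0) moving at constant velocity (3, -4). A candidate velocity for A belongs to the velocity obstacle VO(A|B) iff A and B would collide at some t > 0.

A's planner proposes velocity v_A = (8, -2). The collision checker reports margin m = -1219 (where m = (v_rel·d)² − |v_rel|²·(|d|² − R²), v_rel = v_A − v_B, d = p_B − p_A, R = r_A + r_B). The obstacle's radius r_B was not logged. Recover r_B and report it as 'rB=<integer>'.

m = -1219
d = (-19, 10);  v_rel = (5, 2),  |v_rel|² = 29
v_rel×d = (5)·(10) − (2)·(-19) = 88
since m = R²·29 − 88²:  R² = (7744 + -1219) / 29 = 225
R = √225 = 15  ⇒  r_B = 15 − 7 = 8

rB=8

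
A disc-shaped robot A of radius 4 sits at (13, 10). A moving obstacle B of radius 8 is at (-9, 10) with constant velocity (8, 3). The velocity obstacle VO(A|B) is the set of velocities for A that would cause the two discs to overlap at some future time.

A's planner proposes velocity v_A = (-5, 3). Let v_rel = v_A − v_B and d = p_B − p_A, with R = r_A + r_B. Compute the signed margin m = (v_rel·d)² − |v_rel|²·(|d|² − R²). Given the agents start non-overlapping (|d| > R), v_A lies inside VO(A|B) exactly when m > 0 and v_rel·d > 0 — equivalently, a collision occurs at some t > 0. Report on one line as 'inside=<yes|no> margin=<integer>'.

d = (-22, 0),  |d|² = 484;  R = 4+8 = 12,  c = 484−12² = 340
v_rel = (-13, 0),  |v_rel|² = 169;  v_rel·d = (-13)·(-22) + (0)·(0) = 286
169·t² − 572·t + 340 = 0  ⇒  m = 286² − 169·340 = 24336
m = 24336 > 0,  v_rel·d = 286 > 0  ⇒  inside

inside=yes margin=24336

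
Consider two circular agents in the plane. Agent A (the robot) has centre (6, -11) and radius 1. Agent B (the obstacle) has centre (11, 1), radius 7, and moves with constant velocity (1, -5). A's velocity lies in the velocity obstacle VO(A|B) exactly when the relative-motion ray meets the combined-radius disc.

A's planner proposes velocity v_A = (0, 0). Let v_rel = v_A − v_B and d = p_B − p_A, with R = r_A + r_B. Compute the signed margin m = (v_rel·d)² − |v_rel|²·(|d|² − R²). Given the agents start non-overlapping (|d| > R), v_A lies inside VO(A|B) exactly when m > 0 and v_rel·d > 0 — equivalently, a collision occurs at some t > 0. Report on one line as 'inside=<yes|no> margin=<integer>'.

d = (5, 12),  |d|² = 169;  R = 1+7 = 8,  c = 169−8² = 105
v_rel = (-1, 5),  |v_rel|² = 26;  v_rel·d = (-1)·(5) + (5)·(12) = 55
26·t² − 110·t + 105 = 0  ⇒  m = 55² − 26·105 = 295
m = 295 > 0,  v_rel·d = 55 > 0  ⇒  inside

inside=yes margin=295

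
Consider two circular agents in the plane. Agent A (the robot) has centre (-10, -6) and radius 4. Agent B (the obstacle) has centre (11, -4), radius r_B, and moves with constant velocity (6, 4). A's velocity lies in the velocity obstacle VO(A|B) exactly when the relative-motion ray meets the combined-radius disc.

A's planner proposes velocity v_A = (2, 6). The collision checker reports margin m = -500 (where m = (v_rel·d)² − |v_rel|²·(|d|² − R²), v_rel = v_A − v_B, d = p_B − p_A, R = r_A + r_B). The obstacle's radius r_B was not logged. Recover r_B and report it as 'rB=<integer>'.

m = -500
d = (21, 2);  v_rel = (-4, 2),  |v_rel|² = 20
v_rel×d = (-4)·(2) − (2)·(21) = -50
since m = R²·20 − (-50)²:  R² = (2500 + -500) / 20 = 100
R = √100 = 10  ⇒  r_B = 10 − 4 = 6

rB=6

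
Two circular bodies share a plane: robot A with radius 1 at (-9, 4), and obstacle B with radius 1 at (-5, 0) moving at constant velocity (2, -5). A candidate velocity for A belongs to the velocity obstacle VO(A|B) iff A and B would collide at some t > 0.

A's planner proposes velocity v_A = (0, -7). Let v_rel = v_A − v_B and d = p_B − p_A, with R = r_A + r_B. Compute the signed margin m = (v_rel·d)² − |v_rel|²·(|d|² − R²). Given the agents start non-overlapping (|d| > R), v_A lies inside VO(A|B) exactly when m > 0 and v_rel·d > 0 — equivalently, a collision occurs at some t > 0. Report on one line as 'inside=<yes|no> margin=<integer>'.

d = (4, -4),  |d|² = 32;  R = 1+1 = 2,  c = 32−2² = 28
v_rel = (-2, -2),  |v_rel|² = 8;  v_rel·d = (-2)·(4) + (-2)·(-4) = 0
8·t² − 0·t + 28 = 0  ⇒  m = 0² − 8·28 = -224
m = -224 < 0,  v_rel·d = 0 = 0  ⇒  outside

inside=no margin=-224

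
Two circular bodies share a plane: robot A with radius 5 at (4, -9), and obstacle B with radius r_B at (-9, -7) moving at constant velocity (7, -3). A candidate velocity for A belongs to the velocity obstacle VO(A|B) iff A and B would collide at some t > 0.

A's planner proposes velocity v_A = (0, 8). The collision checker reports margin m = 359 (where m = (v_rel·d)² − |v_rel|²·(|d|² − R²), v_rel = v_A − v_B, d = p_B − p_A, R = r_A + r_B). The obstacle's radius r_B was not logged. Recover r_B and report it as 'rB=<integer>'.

m = 359
d = (-13, 2);  v_rel = (-7, 11),  |v_rel|² = 170
v_rel×d = (-7)·(2) − (11)·(-13) = 129
since m = R²·170 − 129²:  R² = (16641 + 359) / 170 = 100
R = √100 = 10  ⇒  r_B = 10 − 5 = 5

rB=5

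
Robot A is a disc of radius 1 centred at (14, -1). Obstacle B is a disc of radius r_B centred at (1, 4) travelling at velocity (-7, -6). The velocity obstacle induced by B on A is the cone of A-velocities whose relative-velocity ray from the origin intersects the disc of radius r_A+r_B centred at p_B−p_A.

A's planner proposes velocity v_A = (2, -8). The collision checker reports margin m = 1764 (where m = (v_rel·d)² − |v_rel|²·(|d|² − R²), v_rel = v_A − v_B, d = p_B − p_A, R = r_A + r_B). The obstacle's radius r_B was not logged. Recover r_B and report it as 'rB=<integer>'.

m = 1764
d = (-13, 5);  v_rel = (9, -2),  |v_rel|² = 85
v_rel×d = (9)·(5) − (-2)·(-13) = 19
since m = R²·85 − 19²:  R² = (361 + 1764) / 85 = 25
R = √25 = 5  ⇒  r_B = 5 − 1 = 4

rB=4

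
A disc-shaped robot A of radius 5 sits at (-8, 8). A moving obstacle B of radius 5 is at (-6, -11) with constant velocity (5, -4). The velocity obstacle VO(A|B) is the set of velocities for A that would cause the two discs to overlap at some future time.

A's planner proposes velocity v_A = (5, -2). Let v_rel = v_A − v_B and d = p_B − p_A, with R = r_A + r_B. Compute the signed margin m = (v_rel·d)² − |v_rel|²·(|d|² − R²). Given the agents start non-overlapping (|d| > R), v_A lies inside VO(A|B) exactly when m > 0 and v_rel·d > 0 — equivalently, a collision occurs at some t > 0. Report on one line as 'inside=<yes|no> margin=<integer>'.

d = (2, -19),  |d|² = 365;  R = 5+5 = 10,  c = 365−10² = 265
v_rel = (0, 2),  |v_rel|² = 4;  v_rel·d = (0)·(2) + (2)·(-19) = -38
4·t² + 76·t + 265 = 0  ⇒  m = (-38)² − 4·265 = 384
m = 384 > 0,  v_rel·d = -38 < 0  ⇒  outside

inside=no margin=384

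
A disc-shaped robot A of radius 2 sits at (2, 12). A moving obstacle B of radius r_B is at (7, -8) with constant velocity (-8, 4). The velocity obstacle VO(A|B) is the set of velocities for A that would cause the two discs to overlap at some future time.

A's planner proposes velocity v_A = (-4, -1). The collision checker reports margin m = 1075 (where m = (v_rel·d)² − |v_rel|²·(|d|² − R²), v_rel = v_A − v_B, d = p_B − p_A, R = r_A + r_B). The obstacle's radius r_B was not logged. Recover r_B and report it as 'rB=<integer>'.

m = 1075
d = (5, -20);  v_rel = (4, -5),  |v_rel|² = 41
v_rel×d = (4)·(-20) − (-5)·(5) = -55
since m = R²·41 − (-55)²:  R² = (3025 + 1075) / 41 = 100
R = √100 = 10  ⇒  r_B = 10 − 2 = 8

rB=8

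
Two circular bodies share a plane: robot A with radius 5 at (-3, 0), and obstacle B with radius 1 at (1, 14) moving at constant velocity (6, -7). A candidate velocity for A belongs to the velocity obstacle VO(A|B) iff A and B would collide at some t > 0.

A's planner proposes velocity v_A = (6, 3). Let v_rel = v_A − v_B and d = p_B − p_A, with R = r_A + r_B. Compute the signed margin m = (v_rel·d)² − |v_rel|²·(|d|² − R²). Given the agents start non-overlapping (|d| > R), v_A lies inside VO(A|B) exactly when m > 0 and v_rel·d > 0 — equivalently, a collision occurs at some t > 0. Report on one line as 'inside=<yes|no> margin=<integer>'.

d = (4, 14),  |d|² = 212;  R = 5+1 = 6,  c = 212−6² = 176
v_rel = (0, 10),  |v_rel|² = 100;  v_rel·d = (0)·(4) + (10)·(14) = 140
100·t² − 280·t + 176 = 0  ⇒  m = 140² − 100·176 = 2000
m = 2000 > 0,  v_rel·d = 140 > 0  ⇒  inside

inside=yes margin=2000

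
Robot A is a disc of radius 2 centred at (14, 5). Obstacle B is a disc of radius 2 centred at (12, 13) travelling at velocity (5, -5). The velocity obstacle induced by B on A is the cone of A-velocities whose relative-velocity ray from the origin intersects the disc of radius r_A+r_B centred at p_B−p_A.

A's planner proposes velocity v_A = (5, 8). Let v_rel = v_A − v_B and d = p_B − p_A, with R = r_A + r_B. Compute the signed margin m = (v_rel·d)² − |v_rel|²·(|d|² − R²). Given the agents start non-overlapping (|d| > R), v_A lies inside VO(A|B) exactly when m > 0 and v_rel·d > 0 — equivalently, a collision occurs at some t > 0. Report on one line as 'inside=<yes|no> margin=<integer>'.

d = (-2, 8),  |d|² = 68;  R = 2+2 = 4,  c = 68−4² = 52
v_rel = (0, 13),  |v_rel|² = 169;  v_rel·d = (0)·(-2) + (13)·(8) = 104
169·t² − 208·t + 52 = 0  ⇒  m = 104² − 169·52 = 2028
m = 2028 > 0,  v_rel·d = 104 > 0  ⇒  inside

inside=yes margin=2028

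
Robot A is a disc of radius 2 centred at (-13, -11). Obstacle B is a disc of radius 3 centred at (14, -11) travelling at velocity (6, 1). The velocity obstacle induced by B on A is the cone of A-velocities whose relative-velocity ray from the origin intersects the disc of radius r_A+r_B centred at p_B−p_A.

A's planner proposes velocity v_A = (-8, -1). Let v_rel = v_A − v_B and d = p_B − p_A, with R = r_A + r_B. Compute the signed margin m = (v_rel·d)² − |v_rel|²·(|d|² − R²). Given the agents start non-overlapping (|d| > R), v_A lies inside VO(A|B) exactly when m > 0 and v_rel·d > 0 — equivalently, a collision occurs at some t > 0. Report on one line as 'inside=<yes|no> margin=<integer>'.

d = (27, 0),  |d|² = 729;  R = 2+3 = 5,  c = 729−5² = 704
v_rel = (-14, -2),  |v_rel|² = 200;  v_rel·d = (-14)·(27) + (-2)·(0) = -378
200·t² + 756·t + 704 = 0  ⇒  m = (-378)² − 200·704 = 2084
m = 2084 > 0,  v_rel·d = -378 < 0  ⇒  outside

inside=no margin=2084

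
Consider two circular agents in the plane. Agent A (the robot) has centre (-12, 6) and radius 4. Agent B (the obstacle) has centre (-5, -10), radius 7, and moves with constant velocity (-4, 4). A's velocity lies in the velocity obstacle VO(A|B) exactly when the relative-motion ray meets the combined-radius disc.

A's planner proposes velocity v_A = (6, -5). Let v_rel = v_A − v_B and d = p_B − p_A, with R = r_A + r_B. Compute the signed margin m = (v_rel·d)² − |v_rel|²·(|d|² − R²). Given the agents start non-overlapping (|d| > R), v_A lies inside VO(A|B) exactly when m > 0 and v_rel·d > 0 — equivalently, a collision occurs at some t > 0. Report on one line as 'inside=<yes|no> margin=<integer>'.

d = (7, -16),  |d|² = 305;  R = 4+7 = 11,  c = 305−11² = 184
v_rel = (10, -9),  |v_rel|² = 181;  v_rel·d = (10)·(7) + (-9)·(-16) = 214
181·t² − 428·t + 184 = 0  ⇒  m = 214² − 181·184 = 12492
m = 12492 > 0,  v_rel·d = 214 > 0  ⇒  inside

inside=yes margin=12492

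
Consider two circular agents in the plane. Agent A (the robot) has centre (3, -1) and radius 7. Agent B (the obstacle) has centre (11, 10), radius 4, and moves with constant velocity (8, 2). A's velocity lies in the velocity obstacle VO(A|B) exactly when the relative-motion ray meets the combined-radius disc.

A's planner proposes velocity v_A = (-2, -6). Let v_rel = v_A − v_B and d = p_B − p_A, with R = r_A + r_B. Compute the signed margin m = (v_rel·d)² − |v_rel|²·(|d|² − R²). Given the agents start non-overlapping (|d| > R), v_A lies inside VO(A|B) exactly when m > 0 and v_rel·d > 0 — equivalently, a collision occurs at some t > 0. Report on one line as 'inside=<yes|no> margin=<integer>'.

d = (8, 11),  |d|² = 185;  R = 7+4 = 11,  c = 185−11² = 64
v_rel = (-10, -8),  |v_rel|² = 164;  v_rel·d = (-10)·(8) + (-8)·(11) = -168
164·t² + 336·t + 64 = 0  ⇒  m = (-168)² − 164·64 = 17728
m = 17728 > 0,  v_rel·d = -168 < 0  ⇒  outside

inside=no margin=17728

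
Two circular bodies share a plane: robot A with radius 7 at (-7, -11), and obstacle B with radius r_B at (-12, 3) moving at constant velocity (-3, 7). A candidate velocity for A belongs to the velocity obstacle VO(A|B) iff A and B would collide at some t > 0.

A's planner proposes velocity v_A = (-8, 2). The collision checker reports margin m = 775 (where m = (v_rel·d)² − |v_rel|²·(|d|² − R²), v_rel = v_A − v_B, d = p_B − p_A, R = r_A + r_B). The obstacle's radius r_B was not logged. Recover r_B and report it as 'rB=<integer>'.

m = 775
d = (-5, 14);  v_rel = (-5, -5),  |v_rel|² = 50
v_rel×d = (-5)·(14) − (-5)·(-5) = -95
since m = R²·50 − (-95)²:  R² = (9025 + 775) / 50 = 196
R = √196 = 14  ⇒  r_B = 14 − 7 = 7

rB=7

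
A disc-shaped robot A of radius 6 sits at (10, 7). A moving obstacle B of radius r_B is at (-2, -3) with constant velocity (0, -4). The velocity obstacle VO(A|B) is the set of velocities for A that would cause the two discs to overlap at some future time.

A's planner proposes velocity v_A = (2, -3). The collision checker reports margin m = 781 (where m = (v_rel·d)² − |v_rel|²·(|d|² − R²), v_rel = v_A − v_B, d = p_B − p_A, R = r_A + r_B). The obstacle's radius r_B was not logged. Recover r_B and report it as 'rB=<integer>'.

m = 781
d = (-12, -10);  v_rel = (2, 1),  |v_rel|² = 5
v_rel×d = (2)·(-10) − (1)·(-12) = -8
since m = R²·5 − (-8)²:  R² = (64 + 781) / 5 = 169
R = √169 = 13  ⇒  r_B = 13 − 6 = 7

rB=7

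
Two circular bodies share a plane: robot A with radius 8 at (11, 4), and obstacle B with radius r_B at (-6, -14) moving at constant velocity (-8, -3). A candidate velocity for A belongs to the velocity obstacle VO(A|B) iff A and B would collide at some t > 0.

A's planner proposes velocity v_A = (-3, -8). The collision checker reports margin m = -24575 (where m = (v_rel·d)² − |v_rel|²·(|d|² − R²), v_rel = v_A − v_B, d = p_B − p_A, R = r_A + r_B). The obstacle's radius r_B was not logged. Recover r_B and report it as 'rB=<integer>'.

m = -24575
d = (-17, -18);  v_rel = (5, -5),  |v_rel|² = 50
v_rel×d = (5)·(-18) − (-5)·(-17) = -175
since m = R²·50 − (-175)²:  R² = (30625 + -24575) / 50 = 121
R = √121 = 11  ⇒  r_B = 11 − 8 = 3

rB=3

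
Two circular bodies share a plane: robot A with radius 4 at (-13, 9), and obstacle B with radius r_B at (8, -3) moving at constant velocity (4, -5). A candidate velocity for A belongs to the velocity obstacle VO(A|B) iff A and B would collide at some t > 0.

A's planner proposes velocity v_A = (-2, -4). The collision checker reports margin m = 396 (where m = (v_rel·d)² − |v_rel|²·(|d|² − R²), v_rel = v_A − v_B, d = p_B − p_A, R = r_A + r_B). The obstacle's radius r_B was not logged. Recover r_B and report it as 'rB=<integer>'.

m = 396
d = (21, -12);  v_rel = (-6, 1),  |v_rel|² = 37
v_rel×d = (-6)·(-12) − (1)·(21) = 51
since m = R²·37 − 51²:  R² = (2601 + 396) / 37 = 81
R = √81 = 9  ⇒  r_B = 9 − 4 = 5

rB=5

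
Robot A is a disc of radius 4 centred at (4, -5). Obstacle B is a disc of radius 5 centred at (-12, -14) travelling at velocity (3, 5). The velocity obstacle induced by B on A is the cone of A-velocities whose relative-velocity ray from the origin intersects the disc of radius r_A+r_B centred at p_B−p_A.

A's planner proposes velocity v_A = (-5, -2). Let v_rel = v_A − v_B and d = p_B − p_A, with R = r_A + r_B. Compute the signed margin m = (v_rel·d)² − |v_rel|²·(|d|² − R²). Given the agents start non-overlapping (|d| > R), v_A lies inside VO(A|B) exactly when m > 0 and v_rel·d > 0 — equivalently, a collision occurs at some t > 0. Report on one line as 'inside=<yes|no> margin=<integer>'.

d = (-16, -9),  |d|² = 337;  R = 4+5 = 9,  c = 337−9² = 256
v_rel = (-8, -7),  |v_rel|² = 113;  v_rel·d = (-8)·(-16) + (-7)·(-9) = 191
113·t² − 382·t + 256 = 0  ⇒  m = 191² − 113·256 = 7553
m = 7553 > 0,  v_rel·d = 191 > 0  ⇒  inside

inside=yes margin=7553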